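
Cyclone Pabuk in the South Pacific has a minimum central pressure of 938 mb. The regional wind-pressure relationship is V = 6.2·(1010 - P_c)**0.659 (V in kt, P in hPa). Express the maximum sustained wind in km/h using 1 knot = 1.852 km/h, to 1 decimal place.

ΔP = 1010 − 938 = 72 mb.
V ≈ 6.2 × 72^0.659 = 6.2 × 16.749 ≈ 103.842 kt.
103.842 × 1.852 ≈ 192.32 km/h → 192.3 km/h.

192.3 km/h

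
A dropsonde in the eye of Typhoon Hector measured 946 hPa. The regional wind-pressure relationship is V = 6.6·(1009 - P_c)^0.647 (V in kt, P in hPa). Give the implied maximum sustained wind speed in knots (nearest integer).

ΔP = 1009 − 946 = 63 hPa.
63^0.647 ≈ 14.594.
V ≈ 6.6 × 14.594 ≈ 96.3 kt.

96 kt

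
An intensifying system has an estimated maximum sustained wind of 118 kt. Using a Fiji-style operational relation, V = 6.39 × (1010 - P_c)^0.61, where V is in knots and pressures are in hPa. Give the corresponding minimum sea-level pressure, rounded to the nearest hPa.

891 hPa

ΔP = (V / 6.39)^(1/0.61) = (118/6.39)^1.639.
118/6.39 = 18.466; 18.466^1.639 ≈ 119.13 hPa.
P_c = 1010 − 119.13 = 890.87 ≈ 891 hPa.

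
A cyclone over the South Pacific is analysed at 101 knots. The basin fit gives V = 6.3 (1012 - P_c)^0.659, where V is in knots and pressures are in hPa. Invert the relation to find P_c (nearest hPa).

ΔP = (V / 6.3)^(1/0.659) = (101/6.3)^1.517.
101/6.3 = 16.032; 16.032^1.517 ≈ 67.38 hPa.
P_c = 1012 − 67.38 = 944.62 ≈ 945 hPa.

945 hPa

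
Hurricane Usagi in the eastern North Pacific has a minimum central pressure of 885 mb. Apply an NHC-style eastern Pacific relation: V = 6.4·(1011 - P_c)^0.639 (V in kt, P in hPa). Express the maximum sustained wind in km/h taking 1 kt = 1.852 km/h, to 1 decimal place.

260.6 km/h

ΔP = 1011 − 885 = 126 mb.
V ≈ 6.4 × 126^0.639 = 6.4 × 21.986 ≈ 140.707 kt.
140.707 × 1.852 ≈ 260.59 km/h → 260.6 km/h.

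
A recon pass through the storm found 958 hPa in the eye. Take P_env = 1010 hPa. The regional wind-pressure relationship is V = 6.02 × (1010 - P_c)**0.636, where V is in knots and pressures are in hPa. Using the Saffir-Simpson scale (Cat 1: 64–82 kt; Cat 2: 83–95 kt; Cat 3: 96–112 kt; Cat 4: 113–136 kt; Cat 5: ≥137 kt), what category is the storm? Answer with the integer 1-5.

1

ΔP = 1010 − 958 = 52 hPa.
V ≈ 6.02 × 52^0.636 = 6.02 × 12.34 ≈ 74 kt.
74 kt falls in the Category 1 band.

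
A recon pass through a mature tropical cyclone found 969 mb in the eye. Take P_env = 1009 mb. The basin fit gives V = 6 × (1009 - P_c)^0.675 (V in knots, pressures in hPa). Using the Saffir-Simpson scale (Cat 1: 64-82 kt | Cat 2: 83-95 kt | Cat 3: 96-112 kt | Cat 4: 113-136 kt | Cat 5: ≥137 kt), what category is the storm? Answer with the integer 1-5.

1

ΔP = 1009 − 969 = 40 mb.
V ≈ 6 × 40^0.675 = 6 × 12.06 ≈ 72 kt.
72 kt falls in the Category 1 band.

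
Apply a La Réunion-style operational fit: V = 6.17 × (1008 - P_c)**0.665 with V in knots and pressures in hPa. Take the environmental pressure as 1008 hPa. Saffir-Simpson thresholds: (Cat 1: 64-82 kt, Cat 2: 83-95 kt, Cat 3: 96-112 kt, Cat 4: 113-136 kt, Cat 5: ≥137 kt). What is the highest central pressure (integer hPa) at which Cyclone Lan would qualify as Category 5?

902 hPa

Category 5 begins at V = 137 kt.
Required ΔP = (137/6.17)^(1/0.665) = 22.204^1.504 ≈ 105.86 hPa.
P_c ≤ 1008 − 105.86 = 902.14, so the highest integer P_c is 902 hPa.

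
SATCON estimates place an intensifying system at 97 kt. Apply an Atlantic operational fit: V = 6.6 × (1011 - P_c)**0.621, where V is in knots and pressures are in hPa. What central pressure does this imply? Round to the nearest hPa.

935 hPa

ΔP = (V / 6.6)^(1/0.621) = (97/6.6)^1.610.
97/6.6 = 14.697; 14.697^1.610 ≈ 75.79 hPa.
P_c = 1011 − 75.79 = 935.21 ≈ 935 hPa.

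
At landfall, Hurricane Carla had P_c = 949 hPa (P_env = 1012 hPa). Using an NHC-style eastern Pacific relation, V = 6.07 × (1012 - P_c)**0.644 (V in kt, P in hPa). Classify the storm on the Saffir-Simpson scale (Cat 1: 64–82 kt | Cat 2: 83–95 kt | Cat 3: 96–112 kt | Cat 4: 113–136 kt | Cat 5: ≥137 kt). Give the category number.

2

ΔP = 1012 − 949 = 63 hPa.
V ≈ 6.07 × 63^0.644 = 6.07 × 14.41 ≈ 87 kt.
87 kt falls in the Category 2 band.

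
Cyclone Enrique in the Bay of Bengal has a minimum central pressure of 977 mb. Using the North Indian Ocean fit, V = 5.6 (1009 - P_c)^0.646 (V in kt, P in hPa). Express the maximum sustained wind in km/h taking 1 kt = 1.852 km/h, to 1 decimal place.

97.3 km/h

ΔP = 1009 − 977 = 32 mb.
V ≈ 5.6 × 32^0.646 = 5.6 × 9.383 ≈ 52.543 kt.
52.543 × 1.852 ≈ 97.31 km/h → 97.3 km/h.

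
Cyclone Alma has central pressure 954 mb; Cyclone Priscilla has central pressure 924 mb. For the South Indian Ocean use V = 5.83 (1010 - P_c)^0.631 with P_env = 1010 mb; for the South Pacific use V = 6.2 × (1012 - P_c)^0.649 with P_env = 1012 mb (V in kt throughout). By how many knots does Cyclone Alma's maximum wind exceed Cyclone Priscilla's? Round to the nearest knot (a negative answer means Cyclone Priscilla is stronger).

Cyclone Alma: ΔP = 56; V ≈ 5.83 × 56^0.631 ≈ 73.92 kt.
Cyclone Priscilla: ΔP = 88; V ≈ 6.2 × 88^0.649 ≈ 113.33 kt.
Difference ≈ 73.92 − 113.33 = -39.41 → -39 kt.

-39 kt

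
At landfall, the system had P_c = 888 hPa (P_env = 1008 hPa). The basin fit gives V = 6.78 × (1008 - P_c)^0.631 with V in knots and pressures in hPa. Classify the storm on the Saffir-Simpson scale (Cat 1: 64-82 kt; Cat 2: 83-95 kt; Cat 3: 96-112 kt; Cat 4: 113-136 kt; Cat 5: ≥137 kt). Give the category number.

ΔP = 1008 − 888 = 120 hPa.
V ≈ 6.78 × 120^0.631 = 6.78 × 20.51 ≈ 139 kt.
139 kt falls in the Category 5 band.

5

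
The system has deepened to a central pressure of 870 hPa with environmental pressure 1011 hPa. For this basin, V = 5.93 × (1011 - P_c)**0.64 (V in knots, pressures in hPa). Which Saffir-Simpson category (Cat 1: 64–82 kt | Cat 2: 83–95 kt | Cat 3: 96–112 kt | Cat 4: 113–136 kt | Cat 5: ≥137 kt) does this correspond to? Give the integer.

ΔP = 1011 − 870 = 141 hPa.
V ≈ 5.93 × 141^0.64 = 5.93 × 23.74 ≈ 141 kt.
141 kt falls in the Category 5 band.

5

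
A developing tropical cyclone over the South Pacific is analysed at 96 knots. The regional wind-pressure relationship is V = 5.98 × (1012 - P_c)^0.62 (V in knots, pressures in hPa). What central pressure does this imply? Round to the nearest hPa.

ΔP = (V / 5.98)^(1/0.62) = (96/5.98)^1.613.
96/5.98 = 16.054; 16.054^1.613 ≈ 88.00 hPa.
P_c = 1012 − 88.00 = 924.00 ≈ 924 hPa.

924 hPa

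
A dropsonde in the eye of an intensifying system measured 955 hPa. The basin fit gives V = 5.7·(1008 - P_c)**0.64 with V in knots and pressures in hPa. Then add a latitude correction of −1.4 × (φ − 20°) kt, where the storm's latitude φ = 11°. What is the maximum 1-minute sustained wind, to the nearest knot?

85 kt

ΔP = 1008 − 955 = 53 hPa.
53^0.64 ≈ 12.692.
V ≈ 5.7 × 12.692 ≈ 72.3 kt.
Latitude correction: −1.4 × (11 − 20) = 12.6 kt.
Corrected V ≈ 84.9 kt → 85 kt.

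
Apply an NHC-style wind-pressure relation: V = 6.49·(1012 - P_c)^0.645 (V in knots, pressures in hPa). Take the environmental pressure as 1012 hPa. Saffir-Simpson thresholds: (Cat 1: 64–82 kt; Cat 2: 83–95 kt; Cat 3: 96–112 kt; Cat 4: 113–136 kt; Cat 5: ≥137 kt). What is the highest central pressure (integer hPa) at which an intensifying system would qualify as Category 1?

977 hPa

Category 1 begins at V = 64 kt.
Required ΔP = (64/6.49)^(1/0.645) = 9.861^1.550 ≈ 34.75 hPa.
P_c ≤ 1012 − 34.75 = 977.25, so the highest integer P_c is 977 hPa.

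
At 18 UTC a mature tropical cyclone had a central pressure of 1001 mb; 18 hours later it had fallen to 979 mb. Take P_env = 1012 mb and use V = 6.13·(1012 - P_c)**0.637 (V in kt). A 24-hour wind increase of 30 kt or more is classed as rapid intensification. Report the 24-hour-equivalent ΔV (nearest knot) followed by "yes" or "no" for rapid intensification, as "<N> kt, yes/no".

38 kt, yes

V₁: ΔP = 11, V ≈ 6.13 × 11^0.637 ≈ 28.24 kt.
V₂: ΔP = 33, V ≈ 6.13 × 33^0.637 ≈ 56.85 kt.
ΔV over 18 h = 28.61 kt → 24 h equivalent = 28.61 × 24/18 ≈ 38.15 kt.
38 kt ≥ 30 kt ⇒ rapid intensification.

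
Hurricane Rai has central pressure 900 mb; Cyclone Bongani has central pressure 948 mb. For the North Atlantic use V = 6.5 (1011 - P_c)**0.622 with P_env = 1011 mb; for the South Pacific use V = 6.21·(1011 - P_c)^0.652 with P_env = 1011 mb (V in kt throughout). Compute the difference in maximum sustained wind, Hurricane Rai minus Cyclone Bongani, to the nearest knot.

29 kt

Hurricane Rai: ΔP = 111; V ≈ 6.5 × 111^0.622 ≈ 121.65 kt.
Cyclone Bongani: ΔP = 63; V ≈ 6.21 × 63^0.652 ≈ 92.53 kt.
Difference ≈ 121.65 − 92.53 = 29.12 → 29 kt.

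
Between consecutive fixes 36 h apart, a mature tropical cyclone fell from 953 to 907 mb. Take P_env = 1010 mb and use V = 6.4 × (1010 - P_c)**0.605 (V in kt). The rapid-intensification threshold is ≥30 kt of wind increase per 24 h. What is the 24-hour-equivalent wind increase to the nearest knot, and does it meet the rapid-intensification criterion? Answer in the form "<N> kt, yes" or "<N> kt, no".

21 kt, no

V₁: ΔP = 57, V ≈ 6.4 × 57^0.605 ≈ 73.87 kt.
V₂: ΔP = 103, V ≈ 6.4 × 103^0.605 ≈ 105.67 kt.
ΔV over 36 h = 31.80 kt → 24 h equivalent = 31.80 × 24/36 ≈ 21.20 kt.
21 kt < 30 kt ⇒ not rapid intensification.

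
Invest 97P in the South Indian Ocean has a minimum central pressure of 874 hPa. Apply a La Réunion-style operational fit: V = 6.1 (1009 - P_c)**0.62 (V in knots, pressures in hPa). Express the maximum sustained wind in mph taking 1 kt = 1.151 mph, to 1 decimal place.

ΔP = 1009 − 874 = 135 hPa.
V ≈ 6.1 × 135^0.62 = 6.1 × 20.932 ≈ 127.684 kt.
127.684 × 1.151 ≈ 146.96 mph → 147.0 mph.

147.0 mph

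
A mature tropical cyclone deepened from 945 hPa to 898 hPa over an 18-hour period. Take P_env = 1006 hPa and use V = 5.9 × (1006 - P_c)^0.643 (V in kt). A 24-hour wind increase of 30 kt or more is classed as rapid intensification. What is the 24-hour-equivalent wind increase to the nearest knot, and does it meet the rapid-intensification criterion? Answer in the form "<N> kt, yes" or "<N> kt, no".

49 kt, yes

V₁: ΔP = 61, V ≈ 5.9 × 61^0.643 ≈ 82.95 kt.
V₂: ΔP = 108, V ≈ 5.9 × 108^0.643 ≈ 119.77 kt.
ΔV over 18 h = 36.82 kt → 24 h equivalent = 36.82 × 24/18 ≈ 49.09 kt.
49 kt ≥ 30 kt ⇒ rapid intensification.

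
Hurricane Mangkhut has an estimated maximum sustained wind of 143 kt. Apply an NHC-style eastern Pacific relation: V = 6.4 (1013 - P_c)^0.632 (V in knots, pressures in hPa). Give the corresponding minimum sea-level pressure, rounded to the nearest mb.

ΔP = (V / 6.4)^(1/0.632) = (143/6.4)^1.582.
143/6.4 = 22.344; 22.344^1.582 ≈ 136.38 mb.
P_c = 1013 − 136.38 = 876.62 ≈ 877 mb.

877 mb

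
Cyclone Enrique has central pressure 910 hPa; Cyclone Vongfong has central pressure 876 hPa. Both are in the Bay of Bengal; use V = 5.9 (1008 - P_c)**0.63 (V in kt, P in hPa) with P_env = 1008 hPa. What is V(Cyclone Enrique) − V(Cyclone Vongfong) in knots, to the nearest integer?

Cyclone Enrique: ΔP = 98; V ≈ 5.9 × 98^0.63 ≈ 106.00 kt.
Cyclone Vongfong: ΔP = 132; V ≈ 5.9 × 132^0.63 ≈ 127.88 kt.
Difference ≈ 106.00 − 127.88 = -21.88 → -22 kt.

-22 kt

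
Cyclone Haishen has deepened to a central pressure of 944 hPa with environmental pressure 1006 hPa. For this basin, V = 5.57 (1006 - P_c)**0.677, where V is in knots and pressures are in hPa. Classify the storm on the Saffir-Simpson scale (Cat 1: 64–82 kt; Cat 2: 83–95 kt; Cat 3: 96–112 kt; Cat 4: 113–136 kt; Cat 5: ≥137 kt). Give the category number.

2

ΔP = 1006 − 944 = 62 hPa.
V ≈ 5.57 × 62^0.677 = 5.57 × 16.35 ≈ 91 kt.
91 kt falls in the Category 2 band.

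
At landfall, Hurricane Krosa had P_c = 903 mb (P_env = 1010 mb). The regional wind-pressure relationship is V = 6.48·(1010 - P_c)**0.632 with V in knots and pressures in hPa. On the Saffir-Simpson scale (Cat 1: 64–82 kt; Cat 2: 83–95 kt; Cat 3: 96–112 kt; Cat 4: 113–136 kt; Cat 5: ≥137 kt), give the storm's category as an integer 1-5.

4

ΔP = 1010 − 903 = 107 mb.
V ≈ 6.48 × 107^0.632 = 6.48 × 19.17 ≈ 124 kt.
124 kt falls in the Category 4 band.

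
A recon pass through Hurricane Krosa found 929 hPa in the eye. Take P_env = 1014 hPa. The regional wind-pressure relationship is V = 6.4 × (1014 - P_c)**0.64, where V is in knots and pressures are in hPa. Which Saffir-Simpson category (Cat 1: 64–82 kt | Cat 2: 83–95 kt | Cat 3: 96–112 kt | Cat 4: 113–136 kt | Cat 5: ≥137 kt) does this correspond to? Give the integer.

ΔP = 1014 − 929 = 85 hPa.
V ≈ 6.4 × 85^0.64 = 6.4 × 17.17 ≈ 110 kt.
110 kt falls in the Category 3 band.

3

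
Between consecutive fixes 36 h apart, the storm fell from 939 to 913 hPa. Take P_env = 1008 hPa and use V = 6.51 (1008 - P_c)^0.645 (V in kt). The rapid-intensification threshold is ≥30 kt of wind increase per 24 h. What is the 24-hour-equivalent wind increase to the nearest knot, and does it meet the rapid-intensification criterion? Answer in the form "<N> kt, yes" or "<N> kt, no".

15 kt, no

V₁: ΔP = 69, V ≈ 6.51 × 69^0.645 ≈ 99.92 kt.
V₂: ΔP = 95, V ≈ 6.51 × 95^0.645 ≈ 122.80 kt.
ΔV over 36 h = 22.88 kt → 24 h equivalent = 22.88 × 24/36 ≈ 15.25 kt.
15 kt < 30 kt ⇒ not rapid intensification.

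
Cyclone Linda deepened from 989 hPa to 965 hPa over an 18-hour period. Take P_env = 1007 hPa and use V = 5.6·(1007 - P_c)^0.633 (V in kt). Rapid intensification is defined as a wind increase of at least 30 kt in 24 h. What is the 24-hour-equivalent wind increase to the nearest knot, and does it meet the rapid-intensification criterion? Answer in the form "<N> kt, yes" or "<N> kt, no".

33 kt, yes

V₁: ΔP = 18, V ≈ 5.6 × 18^0.633 ≈ 34.90 kt.
V₂: ΔP = 42, V ≈ 5.6 × 42^0.633 ≈ 59.66 kt.
ΔV over 18 h = 24.76 kt → 24 h equivalent = 24.76 × 24/18 ≈ 33.01 kt.
33 kt ≥ 30 kt ⇒ rapid intensification.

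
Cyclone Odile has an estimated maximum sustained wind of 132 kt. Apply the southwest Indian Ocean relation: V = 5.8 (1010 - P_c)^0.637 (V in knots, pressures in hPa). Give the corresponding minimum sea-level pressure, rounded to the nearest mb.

875 mb

ΔP = (V / 5.8)^(1/0.637) = (132/5.8)^1.570.
132/5.8 = 22.759; 22.759^1.570 ≈ 135.06 mb.
P_c = 1010 − 135.06 = 874.94 ≈ 875 mb.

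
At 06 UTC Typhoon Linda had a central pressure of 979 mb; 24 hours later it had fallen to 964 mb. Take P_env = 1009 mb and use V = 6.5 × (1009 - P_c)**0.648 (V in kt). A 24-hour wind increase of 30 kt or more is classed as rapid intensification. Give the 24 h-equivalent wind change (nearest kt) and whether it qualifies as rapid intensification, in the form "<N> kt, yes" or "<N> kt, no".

18 kt, no

V₁: ΔP = 30, V ≈ 6.5 × 30^0.648 ≈ 58.90 kt.
V₂: ΔP = 45, V ≈ 6.5 × 45^0.648 ≈ 76.59 kt.
ΔV over 24 h = 17.69 kt → 24 h equivalent = 17.69 × 24/24 ≈ 17.69 kt.
18 kt < 30 kt ⇒ not rapid intensification.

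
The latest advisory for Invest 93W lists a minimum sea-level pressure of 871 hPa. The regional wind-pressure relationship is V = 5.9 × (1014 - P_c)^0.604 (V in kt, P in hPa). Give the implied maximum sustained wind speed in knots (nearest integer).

ΔP = 1014 − 871 = 143 hPa.
143^0.604 ≈ 20.037.
V ≈ 5.9 × 20.037 ≈ 118.2 kt.

118 kt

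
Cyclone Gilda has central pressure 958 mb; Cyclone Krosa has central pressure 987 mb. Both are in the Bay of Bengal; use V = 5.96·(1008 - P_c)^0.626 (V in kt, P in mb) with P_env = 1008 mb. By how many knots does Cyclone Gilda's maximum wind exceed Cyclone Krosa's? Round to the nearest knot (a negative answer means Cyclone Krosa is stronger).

29 kt

Cyclone Gilda: ΔP = 50; V ≈ 5.96 × 50^0.626 ≈ 68.99 kt.
Cyclone Krosa: ΔP = 21; V ≈ 5.96 × 21^0.626 ≈ 40.08 kt.
Difference ≈ 68.99 − 40.08 = 28.91 → 29 kt.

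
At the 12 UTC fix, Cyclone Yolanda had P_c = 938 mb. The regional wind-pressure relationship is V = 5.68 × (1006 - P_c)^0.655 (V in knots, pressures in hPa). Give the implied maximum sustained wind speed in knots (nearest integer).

ΔP = 1006 − 938 = 68 mb.
68^0.655 ≈ 15.860.
V ≈ 5.68 × 15.860 ≈ 90.1 kt.

90 kt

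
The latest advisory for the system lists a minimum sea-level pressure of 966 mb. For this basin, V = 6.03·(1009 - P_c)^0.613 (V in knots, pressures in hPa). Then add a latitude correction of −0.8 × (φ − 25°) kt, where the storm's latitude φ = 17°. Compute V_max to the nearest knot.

67 kt

ΔP = 1009 − 966 = 43 mb.
43^0.613 ≈ 10.030.
V ≈ 6.03 × 10.030 ≈ 60.5 kt.
Latitude correction: −0.8 × (17 − 25) = 6.4 kt.
Corrected V ≈ 66.9 kt → 67 kt.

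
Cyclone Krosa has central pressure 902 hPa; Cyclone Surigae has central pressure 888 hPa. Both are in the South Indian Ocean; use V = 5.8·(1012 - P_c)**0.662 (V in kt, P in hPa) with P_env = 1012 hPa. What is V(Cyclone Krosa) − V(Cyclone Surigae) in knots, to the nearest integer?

Cyclone Krosa: ΔP = 110; V ≈ 5.8 × 110^0.662 ≈ 130.27 kt.
Cyclone Surigae: ΔP = 124; V ≈ 5.8 × 124^0.662 ≈ 141.02 kt.
Difference ≈ 130.27 − 141.02 = -10.75 → -11 kt.

-11 kt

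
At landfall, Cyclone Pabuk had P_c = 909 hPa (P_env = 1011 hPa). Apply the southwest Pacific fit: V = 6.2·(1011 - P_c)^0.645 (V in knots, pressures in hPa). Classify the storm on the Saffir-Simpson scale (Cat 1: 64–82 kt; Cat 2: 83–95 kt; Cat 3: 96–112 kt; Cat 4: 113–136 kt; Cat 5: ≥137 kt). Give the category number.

ΔP = 1011 − 909 = 102 hPa.
V ≈ 6.2 × 102^0.645 = 6.2 × 19.75 ≈ 122 kt.
122 kt falls in the Category 4 band.

4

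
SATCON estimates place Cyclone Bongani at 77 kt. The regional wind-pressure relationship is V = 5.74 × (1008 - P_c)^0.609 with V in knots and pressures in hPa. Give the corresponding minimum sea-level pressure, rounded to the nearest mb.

ΔP = (V / 5.74)^(1/0.609) = (77/5.74)^1.642.
77/5.74 = 13.415; 13.415^1.642 ≈ 71.04 mb.
P_c = 1008 − 71.04 = 936.96 ≈ 937 mb.

937 mb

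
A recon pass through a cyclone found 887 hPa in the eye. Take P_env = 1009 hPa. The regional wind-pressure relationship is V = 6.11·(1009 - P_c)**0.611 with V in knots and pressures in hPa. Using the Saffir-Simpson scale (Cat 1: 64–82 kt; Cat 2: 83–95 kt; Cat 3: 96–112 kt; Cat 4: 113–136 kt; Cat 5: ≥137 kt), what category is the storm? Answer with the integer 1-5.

4

ΔP = 1009 − 887 = 122 hPa.
V ≈ 6.11 × 122^0.611 = 6.11 × 18.83 ≈ 115 kt.
115 kt falls in the Category 4 band.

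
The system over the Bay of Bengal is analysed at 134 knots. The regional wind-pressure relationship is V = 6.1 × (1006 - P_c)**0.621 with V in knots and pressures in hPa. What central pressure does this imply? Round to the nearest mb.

ΔP = (V / 6.1)^(1/0.621) = (134/6.1)^1.610.
134/6.1 = 21.967; 21.967^1.610 ≈ 144.77 mb.
P_c = 1006 − 144.77 = 861.23 ≈ 861 mb.

861 mb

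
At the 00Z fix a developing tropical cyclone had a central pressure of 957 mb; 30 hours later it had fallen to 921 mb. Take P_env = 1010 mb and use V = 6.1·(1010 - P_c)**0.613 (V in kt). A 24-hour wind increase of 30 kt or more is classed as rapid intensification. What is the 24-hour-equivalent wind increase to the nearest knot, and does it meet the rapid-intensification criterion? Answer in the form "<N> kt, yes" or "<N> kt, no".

21 kt, no

V₁: ΔP = 53, V ≈ 6.1 × 53^0.613 ≈ 69.55 kt.
V₂: ΔP = 89, V ≈ 6.1 × 89^0.613 ≈ 95.57 kt.
ΔV over 30 h = 26.02 kt → 24 h equivalent = 26.02 × 24/30 ≈ 20.82 kt.
21 kt < 30 kt ⇒ not rapid intensification.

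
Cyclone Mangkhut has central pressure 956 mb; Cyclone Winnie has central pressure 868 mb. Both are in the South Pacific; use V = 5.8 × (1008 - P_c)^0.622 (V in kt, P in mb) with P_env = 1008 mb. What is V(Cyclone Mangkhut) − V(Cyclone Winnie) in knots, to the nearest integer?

Cyclone Mangkhut: ΔP = 52; V ≈ 5.8 × 52^0.622 ≈ 67.73 kt.
Cyclone Winnie: ΔP = 140; V ≈ 5.8 × 140^0.622 ≈ 125.41 kt.
Difference ≈ 67.73 − 125.41 = -57.68 → -58 kt.

-58 kt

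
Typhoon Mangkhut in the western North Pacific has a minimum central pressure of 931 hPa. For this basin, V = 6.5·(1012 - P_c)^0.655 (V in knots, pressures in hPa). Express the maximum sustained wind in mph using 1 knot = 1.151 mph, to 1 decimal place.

ΔP = 1012 − 931 = 81 hPa.
V ≈ 6.5 × 81^0.655 = 6.5 × 17.785 ≈ 115.604 kt.
115.604 × 1.151 ≈ 133.06 mph → 133.1 mph.

133.1 mph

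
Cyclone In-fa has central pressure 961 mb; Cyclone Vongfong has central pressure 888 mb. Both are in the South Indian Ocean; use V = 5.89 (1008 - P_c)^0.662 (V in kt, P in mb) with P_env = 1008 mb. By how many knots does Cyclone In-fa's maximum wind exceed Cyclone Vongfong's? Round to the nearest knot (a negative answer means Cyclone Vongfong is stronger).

Cyclone In-fa: ΔP = 47; V ≈ 5.89 × 47^0.662 ≈ 75.34 kt.
Cyclone Vongfong: ΔP = 120; V ≈ 5.89 × 120^0.662 ≈ 140.13 kt.
Difference ≈ 75.34 − 140.13 = -64.79 → -65 kt.

-65 kt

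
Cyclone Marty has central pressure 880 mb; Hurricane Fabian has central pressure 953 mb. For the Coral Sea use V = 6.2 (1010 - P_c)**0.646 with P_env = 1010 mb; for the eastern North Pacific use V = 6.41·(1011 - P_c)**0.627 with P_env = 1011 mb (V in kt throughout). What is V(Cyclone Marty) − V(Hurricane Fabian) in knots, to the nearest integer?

Cyclone Marty: ΔP = 130; V ≈ 6.2 × 130^0.646 ≈ 143.88 kt.
Hurricane Fabian: ΔP = 58; V ≈ 6.41 × 58^0.627 ≈ 81.76 kt.
Difference ≈ 143.88 − 81.76 = 62.12 → 62 kt.

62 kt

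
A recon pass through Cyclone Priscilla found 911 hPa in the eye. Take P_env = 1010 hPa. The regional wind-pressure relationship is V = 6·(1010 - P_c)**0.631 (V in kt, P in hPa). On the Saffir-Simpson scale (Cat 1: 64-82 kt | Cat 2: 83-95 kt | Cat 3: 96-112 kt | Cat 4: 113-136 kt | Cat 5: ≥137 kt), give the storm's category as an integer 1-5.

3

ΔP = 1010 − 911 = 99 hPa.
V ≈ 6 × 99^0.631 = 6 × 18.17 ≈ 109 kt.
109 kt falls in the Category 3 band.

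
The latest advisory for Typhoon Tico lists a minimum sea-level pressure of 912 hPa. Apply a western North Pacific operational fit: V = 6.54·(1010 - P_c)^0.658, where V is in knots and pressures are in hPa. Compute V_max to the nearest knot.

ΔP = 1010 − 912 = 98 hPa.
98^0.658 ≈ 20.428.
V ≈ 6.54 × 20.428 ≈ 133.6 kt.

134 kt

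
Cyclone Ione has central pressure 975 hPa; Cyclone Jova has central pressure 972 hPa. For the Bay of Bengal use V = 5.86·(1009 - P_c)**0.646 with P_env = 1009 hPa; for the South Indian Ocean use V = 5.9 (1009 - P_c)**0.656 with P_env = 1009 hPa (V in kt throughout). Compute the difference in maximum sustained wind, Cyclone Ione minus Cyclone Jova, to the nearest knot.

-6 kt

Cyclone Ione: ΔP = 34; V ≈ 5.86 × 34^0.646 ≈ 57.18 kt.
Cyclone Jova: ΔP = 37; V ≈ 5.9 × 37^0.656 ≈ 63.04 kt.
Difference ≈ 57.18 − 63.04 = -5.86 → -6 kt.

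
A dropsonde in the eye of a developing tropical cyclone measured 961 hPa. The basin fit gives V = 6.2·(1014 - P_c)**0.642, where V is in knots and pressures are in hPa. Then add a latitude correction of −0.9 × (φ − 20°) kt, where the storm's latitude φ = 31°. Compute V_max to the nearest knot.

69 kt

ΔP = 1014 − 961 = 53 hPa.
53^0.642 ≈ 12.793.
V ≈ 6.2 × 12.793 ≈ 79.3 kt.
Latitude correction: −0.9 × (31 − 20) = -9.9 kt.
Corrected V ≈ 69.4 kt → 69 kt.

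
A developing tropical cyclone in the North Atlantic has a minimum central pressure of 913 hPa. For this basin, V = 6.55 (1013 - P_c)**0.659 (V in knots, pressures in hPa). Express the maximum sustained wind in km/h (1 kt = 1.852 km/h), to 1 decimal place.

252.3 km/h

ΔP = 1013 − 913 = 100 hPa.
V ≈ 6.55 × 100^0.659 = 6.55 × 20.797 ≈ 136.220 kt.
136.220 × 1.852 ≈ 252.28 km/h → 252.3 km/h.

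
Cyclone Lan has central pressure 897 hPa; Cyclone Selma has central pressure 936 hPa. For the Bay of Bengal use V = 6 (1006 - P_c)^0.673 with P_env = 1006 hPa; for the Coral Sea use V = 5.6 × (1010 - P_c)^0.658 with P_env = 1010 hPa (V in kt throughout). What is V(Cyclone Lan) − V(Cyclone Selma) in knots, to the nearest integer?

Cyclone Lan: ΔP = 109; V ≈ 6 × 109^0.673 ≈ 141.04 kt.
Cyclone Selma: ΔP = 74; V ≈ 5.6 × 74^0.658 ≈ 95.09 kt.
Difference ≈ 141.04 − 95.09 = 45.95 → 46 kt.

46 kt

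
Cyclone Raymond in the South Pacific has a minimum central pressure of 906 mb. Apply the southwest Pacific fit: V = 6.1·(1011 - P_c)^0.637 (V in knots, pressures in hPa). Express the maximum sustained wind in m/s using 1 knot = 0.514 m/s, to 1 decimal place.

ΔP = 1011 − 906 = 105 mb.
V ≈ 6.1 × 105^0.637 = 6.1 × 19.386 ≈ 118.257 kt.
118.257 × 0.514 ≈ 60.78 m/s → 60.8 m/s.

60.8 m/s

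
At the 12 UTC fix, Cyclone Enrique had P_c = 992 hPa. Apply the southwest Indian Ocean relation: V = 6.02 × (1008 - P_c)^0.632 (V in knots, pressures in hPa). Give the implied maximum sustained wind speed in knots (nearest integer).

35 kt

ΔP = 1008 − 992 = 16 hPa.
16^0.632 ≈ 5.768.
V ≈ 6.02 × 5.768 ≈ 34.7 kt.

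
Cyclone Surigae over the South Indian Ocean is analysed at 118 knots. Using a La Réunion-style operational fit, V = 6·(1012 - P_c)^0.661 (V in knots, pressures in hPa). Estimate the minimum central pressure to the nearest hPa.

ΔP = (V / 6)^(1/0.661) = (118/6)^1.513.
118/6 = 19.667; 19.667^1.513 ≈ 90.62 hPa.
P_c = 1012 − 90.62 = 921.38 ≈ 921 hPa.

921 hPa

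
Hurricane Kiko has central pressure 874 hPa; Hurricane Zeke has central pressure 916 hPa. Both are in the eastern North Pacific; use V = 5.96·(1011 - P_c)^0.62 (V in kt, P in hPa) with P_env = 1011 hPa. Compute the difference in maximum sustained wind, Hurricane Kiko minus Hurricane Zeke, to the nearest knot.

26 kt

Hurricane Kiko: ΔP = 137; V ≈ 5.96 × 137^0.62 ≈ 125.90 kt.
Hurricane Zeke: ΔP = 95; V ≈ 5.96 × 95^0.62 ≈ 100.33 kt.
Difference ≈ 125.90 − 100.33 = 25.57 → 26 kt.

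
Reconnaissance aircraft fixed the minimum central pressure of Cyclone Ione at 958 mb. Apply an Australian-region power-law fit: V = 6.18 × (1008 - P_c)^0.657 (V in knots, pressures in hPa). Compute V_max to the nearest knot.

ΔP = 1008 − 958 = 50 mb.
50^0.657 ≈ 13.068.
V ≈ 6.18 × 13.068 ≈ 80.8 kt.

81 kt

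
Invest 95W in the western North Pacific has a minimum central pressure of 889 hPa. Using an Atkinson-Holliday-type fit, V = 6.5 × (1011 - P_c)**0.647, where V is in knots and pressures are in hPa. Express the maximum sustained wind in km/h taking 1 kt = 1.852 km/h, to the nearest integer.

269 km/h

ΔP = 1011 − 889 = 122 hPa.
V ≈ 6.5 × 122^0.647 = 6.5 × 22.381 ≈ 145.475 kt.
145.475 × 1.852 ≈ 269.42 km/h → 269 km/h.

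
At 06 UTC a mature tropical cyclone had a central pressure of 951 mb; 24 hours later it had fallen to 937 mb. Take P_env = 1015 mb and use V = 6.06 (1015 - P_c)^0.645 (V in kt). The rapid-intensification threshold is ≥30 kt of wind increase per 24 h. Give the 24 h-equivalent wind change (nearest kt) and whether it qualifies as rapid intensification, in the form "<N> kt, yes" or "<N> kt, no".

V₁: ΔP = 64, V ≈ 6.06 × 64^0.645 ≈ 88.61 kt.
V₂: ΔP = 78, V ≈ 6.06 × 78^0.645 ≈ 100.66 kt.
ΔV over 24 h = 12.05 kt → 24 h equivalent = 12.05 × 24/24 ≈ 12.05 kt.
12 kt < 30 kt ⇒ not rapid intensification.

12 kt, no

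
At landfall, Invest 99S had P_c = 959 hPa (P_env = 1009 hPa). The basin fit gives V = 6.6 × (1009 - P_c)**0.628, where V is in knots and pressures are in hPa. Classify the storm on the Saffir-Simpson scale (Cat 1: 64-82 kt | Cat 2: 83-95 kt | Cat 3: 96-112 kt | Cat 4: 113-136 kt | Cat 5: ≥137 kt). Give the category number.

1

ΔP = 1009 − 959 = 50 hPa.
V ≈ 6.6 × 50^0.628 = 6.6 × 11.67 ≈ 77 kt.
77 kt falls in the Category 1 band.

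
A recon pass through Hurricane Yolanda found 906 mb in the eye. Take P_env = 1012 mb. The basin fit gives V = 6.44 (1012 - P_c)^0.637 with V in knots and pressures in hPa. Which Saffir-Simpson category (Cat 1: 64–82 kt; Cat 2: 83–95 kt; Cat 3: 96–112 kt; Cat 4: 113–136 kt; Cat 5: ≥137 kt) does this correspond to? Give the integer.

ΔP = 1012 − 906 = 106 mb.
V ≈ 6.44 × 106^0.637 = 6.44 × 19.50 ≈ 126 kt.
126 kt falls in the Category 4 band.

4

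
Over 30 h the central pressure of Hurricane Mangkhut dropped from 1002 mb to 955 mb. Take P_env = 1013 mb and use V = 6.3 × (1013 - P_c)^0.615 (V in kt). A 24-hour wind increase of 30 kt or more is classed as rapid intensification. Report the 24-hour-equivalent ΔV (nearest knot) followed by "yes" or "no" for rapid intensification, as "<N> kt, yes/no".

39 kt, yes

V₁: ΔP = 11, V ≈ 6.3 × 11^0.615 ≈ 27.53 kt.
V₂: ΔP = 58, V ≈ 6.3 × 58^0.615 ≈ 76.53 kt.
ΔV over 30 h = 49.00 kt → 24 h equivalent = 49.00 × 24/30 ≈ 39.20 kt.
39 kt ≥ 30 kt ⇒ rapid intensification.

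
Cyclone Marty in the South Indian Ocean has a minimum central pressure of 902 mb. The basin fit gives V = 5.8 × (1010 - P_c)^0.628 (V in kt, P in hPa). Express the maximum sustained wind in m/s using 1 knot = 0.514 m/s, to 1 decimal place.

ΔP = 1010 − 902 = 108 mb.
V ≈ 5.8 × 108^0.628 = 5.8 × 18.923 ≈ 109.753 kt.
109.753 × 0.514 ≈ 56.41 m/s → 56.4 m/s.

56.4 m/s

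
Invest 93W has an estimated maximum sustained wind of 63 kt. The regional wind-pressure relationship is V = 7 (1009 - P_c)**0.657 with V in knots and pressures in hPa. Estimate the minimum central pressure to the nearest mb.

ΔP = (V / 7)^(1/0.657) = (63/7)^1.522.
63/7 = 9.000; 9.000^1.522 ≈ 28.34 mb.
P_c = 1009 − 28.34 = 980.66 ≈ 981 mb.

981 mb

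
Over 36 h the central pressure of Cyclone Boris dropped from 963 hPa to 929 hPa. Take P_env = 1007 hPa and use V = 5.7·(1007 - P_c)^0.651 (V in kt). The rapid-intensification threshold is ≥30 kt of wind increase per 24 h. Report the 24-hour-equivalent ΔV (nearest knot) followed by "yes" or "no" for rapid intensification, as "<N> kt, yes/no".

V₁: ΔP = 44, V ≈ 5.7 × 44^0.651 ≈ 66.95 kt.
V₂: ΔP = 78, V ≈ 5.7 × 78^0.651 ≈ 97.19 kt.
ΔV over 36 h = 30.24 kt → 24 h equivalent = 30.24 × 24/36 ≈ 20.16 kt.
20 kt < 30 kt ⇒ not rapid intensification.

20 kt, no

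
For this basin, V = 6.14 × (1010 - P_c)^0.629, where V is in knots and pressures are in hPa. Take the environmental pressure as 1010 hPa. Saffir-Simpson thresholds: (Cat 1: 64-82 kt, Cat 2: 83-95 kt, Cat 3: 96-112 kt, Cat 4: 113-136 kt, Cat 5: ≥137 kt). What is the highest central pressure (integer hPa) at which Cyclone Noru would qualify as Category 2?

Category 2 begins at V = 83 kt.
Required ΔP = (83/6.14)^(1/0.629) = 13.518^1.590 ≈ 62.80 hPa.
P_c ≤ 1010 − 62.80 = 947.20, so the highest integer P_c is 947 hPa.

947 hPa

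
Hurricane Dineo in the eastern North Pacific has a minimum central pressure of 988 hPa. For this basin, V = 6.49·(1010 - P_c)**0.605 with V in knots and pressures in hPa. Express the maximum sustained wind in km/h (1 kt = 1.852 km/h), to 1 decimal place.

ΔP = 1010 − 988 = 22 hPa.
V ≈ 6.49 × 22^0.605 = 6.49 × 6.489 ≈ 42.112 kt.
42.112 × 1.852 ≈ 77.99 km/h → 78.0 km/h.

78.0 km/h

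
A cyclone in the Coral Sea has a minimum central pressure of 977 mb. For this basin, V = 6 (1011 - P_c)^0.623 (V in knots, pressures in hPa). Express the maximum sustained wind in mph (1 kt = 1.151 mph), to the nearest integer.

ΔP = 1011 − 977 = 34 mb.
V ≈ 6 × 34^0.623 = 6 × 8.997 ≈ 53.984 kt.
53.984 × 1.151 ≈ 62.14 mph → 62 mph.

62 mph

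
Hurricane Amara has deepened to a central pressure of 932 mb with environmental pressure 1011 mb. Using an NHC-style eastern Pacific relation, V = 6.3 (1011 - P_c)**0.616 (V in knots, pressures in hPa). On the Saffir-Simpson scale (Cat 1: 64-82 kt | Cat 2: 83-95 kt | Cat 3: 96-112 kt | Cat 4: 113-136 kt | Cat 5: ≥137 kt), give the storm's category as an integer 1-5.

2

ΔP = 1011 − 932 = 79 mb.
V ≈ 6.3 × 79^0.616 = 6.3 × 14.75 ≈ 93 kt.
93 kt falls in the Category 2 band.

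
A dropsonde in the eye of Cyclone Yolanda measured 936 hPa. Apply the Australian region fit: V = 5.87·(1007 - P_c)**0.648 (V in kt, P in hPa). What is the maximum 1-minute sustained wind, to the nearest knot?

ΔP = 1007 − 936 = 71 hPa.
71^0.648 ≈ 15.835.
V ≈ 5.87 × 15.835 ≈ 93.0 kt.

93 kt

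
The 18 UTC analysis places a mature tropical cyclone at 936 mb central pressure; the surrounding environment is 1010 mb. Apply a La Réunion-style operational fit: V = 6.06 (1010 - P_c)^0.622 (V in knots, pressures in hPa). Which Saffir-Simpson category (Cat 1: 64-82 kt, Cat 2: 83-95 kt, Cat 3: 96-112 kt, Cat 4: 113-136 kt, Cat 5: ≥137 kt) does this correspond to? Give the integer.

2

ΔP = 1010 − 936 = 74 mb.
V ≈ 6.06 × 74^0.622 = 6.06 × 14.54 ≈ 88 kt.
88 kt falls in the Category 2 band.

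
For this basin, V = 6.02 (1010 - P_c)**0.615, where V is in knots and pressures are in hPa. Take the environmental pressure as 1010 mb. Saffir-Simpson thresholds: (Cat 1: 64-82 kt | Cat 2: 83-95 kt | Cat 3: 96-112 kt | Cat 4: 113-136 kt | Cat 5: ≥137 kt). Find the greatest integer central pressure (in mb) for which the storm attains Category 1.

Category 1 begins at V = 64 kt.
Required ΔP = (64/6.02)^(1/0.615) = 10.631^1.626 ≈ 46.69 mb.
P_c ≤ 1010 − 46.69 = 963.31, so the highest integer P_c is 963 mb.

963 mb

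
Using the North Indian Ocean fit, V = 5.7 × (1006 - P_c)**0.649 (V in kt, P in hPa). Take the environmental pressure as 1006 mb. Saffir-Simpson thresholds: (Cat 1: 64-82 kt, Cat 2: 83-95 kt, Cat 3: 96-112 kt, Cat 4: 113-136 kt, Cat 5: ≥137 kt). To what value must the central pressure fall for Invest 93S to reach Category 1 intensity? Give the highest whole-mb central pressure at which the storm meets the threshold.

964 mb

Category 1 begins at V = 64 kt.
Required ΔP = (64/5.7)^(1/0.649) = 11.228^1.541 ≈ 41.53 mb.
P_c ≤ 1006 − 41.53 = 964.47, so the highest integer P_c is 964 mb.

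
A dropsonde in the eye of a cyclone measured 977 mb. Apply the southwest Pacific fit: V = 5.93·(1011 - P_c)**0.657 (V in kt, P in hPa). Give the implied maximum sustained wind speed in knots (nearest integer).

ΔP = 1011 − 977 = 34 mb.
34^0.657 ≈ 10.143.
V ≈ 5.93 × 10.143 ≈ 60.2 kt.

60 kt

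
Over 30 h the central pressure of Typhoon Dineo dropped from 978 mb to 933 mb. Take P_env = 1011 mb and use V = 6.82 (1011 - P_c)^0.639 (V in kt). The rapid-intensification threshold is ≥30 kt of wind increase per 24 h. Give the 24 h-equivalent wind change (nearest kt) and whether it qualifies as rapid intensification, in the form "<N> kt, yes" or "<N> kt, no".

V₁: ΔP = 33, V ≈ 6.82 × 33^0.639 ≈ 63.70 kt.
V₂: ΔP = 78, V ≈ 6.82 × 78^0.639 ≈ 110.37 kt.
ΔV over 30 h = 46.67 kt → 24 h equivalent = 46.67 × 24/30 ≈ 37.34 kt.
37 kt ≥ 30 kt ⇒ rapid intensification.

37 kt, yes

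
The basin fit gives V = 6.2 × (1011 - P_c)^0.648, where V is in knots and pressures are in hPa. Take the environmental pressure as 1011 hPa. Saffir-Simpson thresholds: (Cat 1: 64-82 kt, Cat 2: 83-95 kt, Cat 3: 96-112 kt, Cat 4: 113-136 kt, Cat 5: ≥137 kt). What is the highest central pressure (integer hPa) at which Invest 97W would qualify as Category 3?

Category 3 begins at V = 96 kt.
Required ΔP = (96/6.2)^(1/0.648) = 15.484^1.543 ≈ 68.59 hPa.
P_c ≤ 1011 − 68.59 = 942.41, so the highest integer P_c is 942 hPa.

942 hPa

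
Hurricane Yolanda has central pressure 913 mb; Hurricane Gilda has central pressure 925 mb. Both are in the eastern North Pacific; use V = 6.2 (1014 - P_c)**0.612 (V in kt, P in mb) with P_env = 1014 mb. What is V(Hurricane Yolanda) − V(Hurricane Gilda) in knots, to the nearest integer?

8 kt

Hurricane Yolanda: ΔP = 101; V ≈ 6.2 × 101^0.612 ≈ 104.48 kt.
Hurricane Gilda: ΔP = 89; V ≈ 6.2 × 89^0.612 ≈ 96.70 kt.
Difference ≈ 104.48 − 96.70 = 7.78 → 8 kt.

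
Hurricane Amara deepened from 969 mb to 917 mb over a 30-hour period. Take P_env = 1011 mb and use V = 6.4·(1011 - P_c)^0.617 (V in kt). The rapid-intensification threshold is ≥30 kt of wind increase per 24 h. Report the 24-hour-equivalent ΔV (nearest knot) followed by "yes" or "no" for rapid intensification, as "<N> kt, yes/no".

33 kt, yes

V₁: ΔP = 42, V ≈ 6.4 × 42^0.617 ≈ 64.23 kt.
V₂: ΔP = 94, V ≈ 6.4 × 94^0.617 ≈ 105.58 kt.
ΔV over 30 h = 41.35 kt → 24 h equivalent = 41.35 × 24/30 ≈ 33.08 kt.
33 kt ≥ 30 kt ⇒ rapid intensification.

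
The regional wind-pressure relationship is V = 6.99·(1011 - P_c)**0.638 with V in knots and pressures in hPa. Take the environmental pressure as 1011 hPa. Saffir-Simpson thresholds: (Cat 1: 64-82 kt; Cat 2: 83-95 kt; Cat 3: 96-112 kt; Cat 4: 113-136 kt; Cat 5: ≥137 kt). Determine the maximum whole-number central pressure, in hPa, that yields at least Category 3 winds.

950 hPa

Category 3 begins at V = 96 kt.
Required ΔP = (96/6.99)^(1/0.638) = 13.734^1.567 ≈ 60.73 hPa.
P_c ≤ 1011 − 60.73 = 950.27, so the highest integer P_c is 950 hPa.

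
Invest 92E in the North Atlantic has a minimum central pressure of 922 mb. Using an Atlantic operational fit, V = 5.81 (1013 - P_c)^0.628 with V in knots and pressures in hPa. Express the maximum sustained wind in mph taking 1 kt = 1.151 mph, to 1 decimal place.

113.6 mph

ΔP = 1013 − 922 = 91 mb.
V ≈ 5.81 × 91^0.628 = 5.81 × 16.993 ≈ 98.731 kt.
98.731 × 1.151 ≈ 113.64 mph → 113.6 mph.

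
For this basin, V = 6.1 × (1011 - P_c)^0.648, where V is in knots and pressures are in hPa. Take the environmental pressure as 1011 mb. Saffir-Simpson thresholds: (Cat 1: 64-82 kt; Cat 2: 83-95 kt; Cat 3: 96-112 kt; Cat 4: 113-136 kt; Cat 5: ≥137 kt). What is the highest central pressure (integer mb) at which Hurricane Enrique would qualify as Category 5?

Category 5 begins at V = 137 kt.
Required ΔP = (137/6.1)^(1/0.648) = 22.459^1.543 ≈ 121.75 mb.
P_c ≤ 1011 − 121.75 = 889.25, so the highest integer P_c is 889 mb.

889 mb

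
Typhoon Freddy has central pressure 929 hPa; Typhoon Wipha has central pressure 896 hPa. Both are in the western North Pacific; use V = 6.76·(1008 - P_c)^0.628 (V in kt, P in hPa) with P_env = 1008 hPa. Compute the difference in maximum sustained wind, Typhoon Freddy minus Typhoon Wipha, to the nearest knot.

-26 kt

Typhoon Freddy: ΔP = 79; V ≈ 6.76 × 79^0.628 ≈ 105.11 kt.
Typhoon Wipha: ΔP = 112; V ≈ 6.76 × 112^0.628 ≈ 130.87 kt.
Difference ≈ 105.11 − 130.87 = -25.76 → -26 kt.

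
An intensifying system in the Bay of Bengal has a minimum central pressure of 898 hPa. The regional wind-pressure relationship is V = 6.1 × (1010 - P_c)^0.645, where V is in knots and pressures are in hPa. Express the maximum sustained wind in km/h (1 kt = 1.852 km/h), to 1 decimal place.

ΔP = 1010 − 898 = 112 hPa.
V ≈ 6.1 × 112^0.645 = 6.1 × 20.977 ≈ 127.960 kt.
127.960 × 1.852 ≈ 236.98 km/h → 237.0 km/h.

237.0 km/h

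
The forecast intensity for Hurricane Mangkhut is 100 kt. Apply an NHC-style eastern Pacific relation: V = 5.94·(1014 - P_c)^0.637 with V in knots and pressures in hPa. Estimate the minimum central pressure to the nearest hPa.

ΔP = (V / 5.94)^(1/0.637) = (100/5.94)^1.570.
100/5.94 = 16.835; 16.835^1.570 ≈ 84.14 hPa.
P_c = 1014 − 84.14 = 929.86 ≈ 930 hPa.

930 hPa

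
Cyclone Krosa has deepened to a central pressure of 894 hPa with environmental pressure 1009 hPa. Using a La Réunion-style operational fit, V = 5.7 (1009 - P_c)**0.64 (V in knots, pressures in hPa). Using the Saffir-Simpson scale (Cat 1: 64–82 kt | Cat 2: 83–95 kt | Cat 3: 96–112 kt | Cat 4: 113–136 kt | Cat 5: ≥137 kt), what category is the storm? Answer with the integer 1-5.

ΔP = 1009 − 894 = 115 hPa.
V ≈ 5.7 × 115^0.64 = 5.7 × 20.84 ≈ 119 kt.
119 kt falls in the Category 4 band.

4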